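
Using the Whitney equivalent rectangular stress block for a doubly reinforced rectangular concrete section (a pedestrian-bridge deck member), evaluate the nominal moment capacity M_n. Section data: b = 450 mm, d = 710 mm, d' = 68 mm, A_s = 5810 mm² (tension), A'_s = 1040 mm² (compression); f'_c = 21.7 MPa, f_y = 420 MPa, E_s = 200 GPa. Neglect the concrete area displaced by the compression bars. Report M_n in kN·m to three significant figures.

Assume both tension and compression steel yield.
Net tension couple steel: A_s − A'_s = 4770 mm².
a = (A_s − A'_s) f_y / (0.85 f'_c b) = 2003400/(0.85 × 21.7 × 450) = 241.37 mm.
c = a/β₁ = 241.37/0.85 = 283.96 mm; ε'_s = 0.003(c − d')/c = 0.0023 ≥ f_y/E_s = 0.0021, so compression steel does yield.
M_n = (A_s − A'_s) f_y (d − a/2) + A'_s f_y (d − d') = [2003400 × (710 − 120.685) + 436800 × (710 − 68)] × 10⁻⁶ = 1180.63 + 280.43 = 1461.06 kN·m.

M_n ≈ 1460 kN·m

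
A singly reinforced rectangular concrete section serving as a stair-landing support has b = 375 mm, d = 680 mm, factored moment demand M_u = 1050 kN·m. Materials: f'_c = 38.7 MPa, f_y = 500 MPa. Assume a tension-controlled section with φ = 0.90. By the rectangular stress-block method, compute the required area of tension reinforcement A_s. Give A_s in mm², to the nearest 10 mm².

A_s ≈ 3880 mm²

M_n = M_u/φ = 1050/0.90 = 1166.67 kN·m.
With M_n = 0.85 f'_c a b (d − a/2), solve the quadratic for a:
a = d − √(d² − 2M_n/(0.85 f'_c b)) = 680 − √(680² − 2 × 1166.67×10⁶/(0.85 × 38.7 × 375)) = 157.27 mm.
A_s = 0.85 f'_c a b / f_y = 0.85 × 38.7 × 157.27 × 375 / 500 = 3880.0 mm².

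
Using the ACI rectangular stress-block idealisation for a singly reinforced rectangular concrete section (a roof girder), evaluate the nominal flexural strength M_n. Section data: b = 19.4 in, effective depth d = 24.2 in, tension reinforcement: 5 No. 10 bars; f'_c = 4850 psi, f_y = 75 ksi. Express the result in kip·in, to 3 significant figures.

M_n ≈ 10100 kip·in

A_s = 5 × 1.27 = 6.35 in².
T = A_s f_y = 6.35 × 75 = 476.25 kips.
a = T/(0.85 f'_c b) = 476.25/(0.85 × 4.85 × 19.4) = 5.955 in.
M_n = T(d − a/2) = 476.25 × (24.2 − 2.9775) = 10107.2 kip·in.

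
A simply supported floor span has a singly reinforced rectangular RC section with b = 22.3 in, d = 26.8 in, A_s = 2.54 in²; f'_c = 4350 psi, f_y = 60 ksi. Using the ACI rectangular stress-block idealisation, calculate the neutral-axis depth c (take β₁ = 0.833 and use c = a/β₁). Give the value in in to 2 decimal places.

T = A_s f_y = 2.54 × 60 = 152.4 kips.
a = T/(0.85 f'_c b) = 152.4/(0.85 × 4.35 × 22.3) = 1.8483 in.
With β₁ = 0.833, c = a/β₁ = 1.8483/0.833 = 2.22 in.

c ≈ 2.22 in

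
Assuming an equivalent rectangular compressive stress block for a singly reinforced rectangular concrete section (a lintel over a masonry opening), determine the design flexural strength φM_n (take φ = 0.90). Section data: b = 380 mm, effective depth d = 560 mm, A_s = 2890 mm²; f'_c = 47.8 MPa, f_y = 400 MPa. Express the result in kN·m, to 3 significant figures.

φM_n ≈ 544 kN·m

T = A_s f_y = 2890 × 400 = 1156000 N = 1156 kN.
From C = T: a = T/(0.85 f'_c b) = 1156000/(0.85 × 47.8 × 380) = 74.87 mm.
M_n = T(d − a/2) = 1156 kN × (560 − 37.435) mm = 604.09 kN·m.
φM_n = 0.90 × 604.09 = 543.68 kN·m.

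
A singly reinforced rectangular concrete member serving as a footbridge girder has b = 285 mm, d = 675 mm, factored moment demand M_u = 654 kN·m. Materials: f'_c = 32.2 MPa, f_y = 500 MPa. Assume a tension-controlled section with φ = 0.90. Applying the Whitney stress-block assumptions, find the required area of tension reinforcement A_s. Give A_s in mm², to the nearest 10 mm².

A_s ≈ 2430 mm²

M_n = M_u/φ = 654/0.90 = 726.667 kN·m.
With M_n = 0.85 f'_c a b (d − a/2), solve the quadratic for a:
a = d − √(d² − 2M_n/(0.85 f'_c b)) = 675 − √(675² − 2 × 726.667×10⁶/(0.85 × 32.2 × 285)) = 156.05 mm.
A_s = 0.85 f'_c a b / f_y = 0.85 × 32.2 × 156.05 × 285 / 500 = 2434.5 mm².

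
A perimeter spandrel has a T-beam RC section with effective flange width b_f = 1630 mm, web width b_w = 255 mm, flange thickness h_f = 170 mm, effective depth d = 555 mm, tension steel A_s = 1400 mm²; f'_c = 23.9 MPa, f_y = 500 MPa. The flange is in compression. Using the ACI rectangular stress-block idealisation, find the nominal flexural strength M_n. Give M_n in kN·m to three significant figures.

Tension: T = A_s f_y = 1400 × 500 = 700000 N.
Try a within the flange: a = T/(0.85 f'_c b_f) = 700000/(0.85 × 23.9 × 1630) = 21.14 mm.
Since a = 21.14 ≤ h_f = 170 mm, the stress block lies entirely in the flange; analyse as a rectangular beam of width b_f.
M_n = T(d − a/2) = 700000 × (555 − 10.57) = 381.10 × 10⁶ N·mm.
M_n = 381.10 kN·m.

M_n ≈ 381 kN·m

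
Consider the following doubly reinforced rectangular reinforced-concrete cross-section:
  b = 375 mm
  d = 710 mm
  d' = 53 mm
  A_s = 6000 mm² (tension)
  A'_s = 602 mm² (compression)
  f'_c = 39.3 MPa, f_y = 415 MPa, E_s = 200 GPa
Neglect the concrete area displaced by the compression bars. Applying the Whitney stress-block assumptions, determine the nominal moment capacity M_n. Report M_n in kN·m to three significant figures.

M_n ≈ 1550 kN·m

Assume both tension and compression steel yield.
Net tension couple steel: A_s − A'_s = 5398 mm².
a = (A_s − A'_s) f_y / (0.85 f'_c b) = 2240170/(0.85 × 39.3 × 375) = 178.83 mm.
c = a/β₁ = 178.83/0.769 = 232.55 mm; ε'_s = 0.003(c − d')/c = 0.0023 ≥ f_y/E_s = 0.0021, so compression steel does yield.
M_n = (A_s − A'_s) f_y (d − a/2) + A'_s f_y (d − d') = [2240170 × (710 − 89.415) + 249830 × (710 − 53)] × 10⁻⁶ = 1390.22 + 164.14 = 1554.36 kN·m.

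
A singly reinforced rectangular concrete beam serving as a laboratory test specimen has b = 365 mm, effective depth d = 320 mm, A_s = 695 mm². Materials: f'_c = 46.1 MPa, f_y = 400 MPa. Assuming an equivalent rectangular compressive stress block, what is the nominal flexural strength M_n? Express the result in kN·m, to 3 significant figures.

M_n ≈ 86.3 kN·m

T = A_s f_y = 695 × 400 = 278000 N = 278 kN.
From C = T: a = T/(0.85 f'_c b) = 278000/(0.85 × 46.1 × 365) = 19.44 mm.
M_n = T(d − a/2) = 278 kN × (320 − 9.72) mm = 86.26 kN·m.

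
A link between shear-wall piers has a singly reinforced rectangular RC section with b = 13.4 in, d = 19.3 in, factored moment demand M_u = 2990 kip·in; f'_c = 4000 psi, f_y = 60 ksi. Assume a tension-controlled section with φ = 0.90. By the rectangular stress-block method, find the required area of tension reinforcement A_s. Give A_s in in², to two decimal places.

A_s ≈ 3.22 in²

M_n = M_u/φ = 2990/0.90 = 3322.22 kip·in.
From M_n = 0.85 f'_c a b (d − a/2):
a = d − √(d² − 2M_n/(0.85 f'_c b)) = 19.3 − √(19.3² − 2 × 3322.22/(0.85 × 4 × 13.4)) = 4.245 in.
A_s = 0.85 f'_c a b / f_y = 0.85 × 4 × 4.245 × 13.4 / 60 = 3.223 in².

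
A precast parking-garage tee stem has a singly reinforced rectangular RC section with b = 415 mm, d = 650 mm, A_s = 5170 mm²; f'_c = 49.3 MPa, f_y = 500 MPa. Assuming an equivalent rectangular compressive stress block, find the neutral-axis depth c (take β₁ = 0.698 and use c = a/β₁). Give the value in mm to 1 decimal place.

c ≈ 213.0 mm

T = A_s f_y = 5170 × 500 = 2585000 N = 2585 kN.
Setting C = 0.85 f'_c a b equal to T: a = 2585000/(0.85 × 49.3 × 415) = 148.644 mm.
With β₁ = 0.698, c = a/β₁ = 148.644/0.698 = 213.0 mm.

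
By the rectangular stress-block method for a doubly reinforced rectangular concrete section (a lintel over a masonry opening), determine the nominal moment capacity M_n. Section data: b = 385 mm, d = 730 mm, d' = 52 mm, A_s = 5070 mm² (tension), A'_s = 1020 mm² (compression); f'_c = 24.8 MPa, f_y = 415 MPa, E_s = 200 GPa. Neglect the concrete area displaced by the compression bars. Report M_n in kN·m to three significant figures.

Assume both tension and compression steel yield.
Net tension couple steel: A_s − A'_s = 4050 mm².
a = (A_s − A'_s) f_y / (0.85 f'_c b) = 1680750/(0.85 × 24.8 × 385) = 207.10 mm.
c = a/β₁ = 207.10/0.85 = 243.65 mm; ε'_s = 0.003(c − d')/c = 0.0024 ≥ f_y/E_s = 0.0021, so compression steel does yield.
M_n = (A_s − A'_s) f_y (d − a/2) + A'_s f_y (d − d') = [1680750 × (730 − 103.55) + 423300 × (730 − 52)] × 10⁻⁶ = 1052.91 + 287.00 = 1339.91 kN·m.

M_n ≈ 1340 kN·m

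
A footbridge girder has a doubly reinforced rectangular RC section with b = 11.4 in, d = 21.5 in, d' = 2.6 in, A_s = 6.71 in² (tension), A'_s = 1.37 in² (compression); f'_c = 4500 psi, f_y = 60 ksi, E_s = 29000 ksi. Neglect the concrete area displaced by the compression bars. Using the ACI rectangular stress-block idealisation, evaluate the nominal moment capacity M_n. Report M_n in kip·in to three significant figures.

M_n ≈ 7270 kip·in

Assume both steels yield.
a = (A_s − A'_s) f_y/(0.85 f'_c b) = (6.71 − 1.37) × 60/(0.85 × 4.5 × 11.4) = 7.348 in.
c = a/β₁ = 7.348/0.825 = 8.907 in; ε'_s = 0.003(c − d')/c = 0.0021 ≥ ε_y = 0.0021, so the compression steel yields.
M_n = (A_s − A'_s) f_y (d − a/2) + A'_s f_y (d − d') = 320.4 × (21.5 − 3.674) + 82.2 × (21.5 − 2.6) = 5711.5 + 1553.6 = 7265.1 kip·in.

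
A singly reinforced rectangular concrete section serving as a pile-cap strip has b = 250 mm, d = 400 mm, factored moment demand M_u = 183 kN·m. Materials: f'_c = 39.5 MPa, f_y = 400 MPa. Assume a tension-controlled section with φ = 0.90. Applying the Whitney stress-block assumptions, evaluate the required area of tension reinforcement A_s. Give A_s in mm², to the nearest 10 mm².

M_n = M_u/φ = 183/0.90 = 203.333 kN·m.
With M_n = 0.85 f'_c a b (d − a/2), solve the quadratic for a:
a = d − √(d² − 2M_n/(0.85 f'_c b)) = 400 − √(400² − 2 × 203.333×10⁶/(0.85 × 39.5 × 250)) = 66.01 mm.
A_s = 0.85 f'_c a b / f_y = 0.85 × 39.5 × 66.01 × 250 / 400 = 1385.2 mm².

A_s ≈ 1390 mm²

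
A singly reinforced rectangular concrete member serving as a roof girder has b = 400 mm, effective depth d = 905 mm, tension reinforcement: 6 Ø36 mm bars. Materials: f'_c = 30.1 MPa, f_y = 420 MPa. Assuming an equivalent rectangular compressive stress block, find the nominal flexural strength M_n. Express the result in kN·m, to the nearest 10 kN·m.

A_s = 6 × 1018 = 6108 mm².
T = A_s f_y = 6108 × 420 = 2565360 N = 2565.36 kN.
From C = T: a = T/(0.85 f'_c b) = 2565360/(0.85 × 30.1 × 400) = 250.67 mm.
M_n = T(d − a/2) = 2565.36 kN × (905 − 125.335) mm = 2000.12 kN·m.

M_n ≈ 2000 kN·m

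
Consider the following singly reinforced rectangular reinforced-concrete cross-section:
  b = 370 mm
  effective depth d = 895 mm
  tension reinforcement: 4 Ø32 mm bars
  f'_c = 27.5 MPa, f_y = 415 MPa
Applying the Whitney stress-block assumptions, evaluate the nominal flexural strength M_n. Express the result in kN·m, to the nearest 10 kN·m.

A_s = 4 × 804 = 3216 mm².
T = A_s f_y = 3216 × 415 = 1334640 N = 1334.64 kN.
From C = T: a = T/(0.85 f'_c b) = 1334640/(0.85 × 27.5 × 370) = 154.32 mm.
M_n = T(d − a/2) = 1334.64 kN × (895 − 77.16) mm = 1091.52 kN·m.

M_n ≈ 1090 kN·m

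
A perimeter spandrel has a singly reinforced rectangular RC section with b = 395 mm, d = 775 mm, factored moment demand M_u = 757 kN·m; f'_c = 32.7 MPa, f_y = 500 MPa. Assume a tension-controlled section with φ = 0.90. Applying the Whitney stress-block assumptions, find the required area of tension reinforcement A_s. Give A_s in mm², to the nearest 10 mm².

A_s ≈ 2330 mm²

M_n = M_u/φ = 757/0.90 = 841.111 kN·m.
With M_n = 0.85 f'_c a b (d − a/2), solve the quadratic for a:
a = d − √(d² − 2M_n/(0.85 f'_c b)) = 775 − √(775² − 2 × 841.111×10⁶/(0.85 × 32.7 × 395)) = 106.12 mm.
A_s = 0.85 f'_c a b / f_y = 0.85 × 32.7 × 106.12 × 395 / 500 = 2330.2 mm².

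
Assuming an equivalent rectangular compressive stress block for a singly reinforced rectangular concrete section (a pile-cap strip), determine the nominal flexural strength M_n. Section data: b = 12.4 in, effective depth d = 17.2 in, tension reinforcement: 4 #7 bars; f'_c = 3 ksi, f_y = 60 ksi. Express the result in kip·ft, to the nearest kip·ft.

M_n ≈ 179 kip·ft

A_s = 4 × 0.6 = 2.4 in².
T = A_s f_y = 2.4 × 60 = 144 kips.
a = T/(0.85 f'_c b) = 144/(0.85 × 3 × 12.4) = 4.554 in.
M_n = T(d − a/2) = 144 × (17.2 − 2.277) = 2148.9 kip·in = 2148.9/12 = 179.08 kip·ft.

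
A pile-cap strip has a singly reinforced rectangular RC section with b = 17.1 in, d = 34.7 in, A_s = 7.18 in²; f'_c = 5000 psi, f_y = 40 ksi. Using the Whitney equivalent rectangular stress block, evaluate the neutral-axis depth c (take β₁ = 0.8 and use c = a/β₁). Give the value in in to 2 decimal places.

T = A_s f_y = 7.18 × 40 = 287.2 kips.
a = T/(0.85 f'_c b) = 287.2/(0.85 × 5 × 17.1) = 3.9518 in.
With β₁ = 0.8, c = a/β₁ = 3.9518/0.8 = 4.94 in.

c ≈ 4.94 in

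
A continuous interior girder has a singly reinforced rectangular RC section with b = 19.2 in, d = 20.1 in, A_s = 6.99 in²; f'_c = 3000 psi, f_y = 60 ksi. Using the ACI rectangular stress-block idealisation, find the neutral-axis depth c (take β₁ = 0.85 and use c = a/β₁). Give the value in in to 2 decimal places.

c ≈ 10.08 in

T = A_s f_y = 6.99 × 60 = 419.4 kips.
a = T/(0.85 f'_c b) = 419.4/(0.85 × 3 × 19.2) = 8.5662 in.
With β₁ = 0.85, c = a/β₁ = 8.5662/0.85 = 10.08 in.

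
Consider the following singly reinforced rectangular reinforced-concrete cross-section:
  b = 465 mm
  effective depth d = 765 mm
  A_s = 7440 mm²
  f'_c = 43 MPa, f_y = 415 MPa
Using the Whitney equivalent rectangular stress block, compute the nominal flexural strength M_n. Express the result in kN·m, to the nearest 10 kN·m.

M_n ≈ 2080 kN·m

T = A_s f_y = 7440 × 415 = 3087600 N = 3087.6 kN.
From C = T: a = T/(0.85 f'_c b) = 3087600/(0.85 × 43 × 465) = 181.67 mm.
M_n = T(d − a/2) = 3087.6 kN × (765 − 90.835) mm = 2081.55 kN·m.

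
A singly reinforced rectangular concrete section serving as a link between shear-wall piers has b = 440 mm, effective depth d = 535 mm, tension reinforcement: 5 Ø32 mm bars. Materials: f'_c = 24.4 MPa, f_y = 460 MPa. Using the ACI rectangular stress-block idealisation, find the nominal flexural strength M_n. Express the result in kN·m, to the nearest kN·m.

M_n ≈ 802 kN·m

A_s = 5 × 804 = 4020 mm².
T = A_s f_y = 4020 × 460 = 1849200 N = 1849.2 kN.
From C = T: a = T/(0.85 f'_c b) = 1849200/(0.85 × 24.4 × 440) = 202.64 mm.
M_n = T(d − a/2) = 1849.2 kN × (535 − 101.32) mm = 801.96 kN·m.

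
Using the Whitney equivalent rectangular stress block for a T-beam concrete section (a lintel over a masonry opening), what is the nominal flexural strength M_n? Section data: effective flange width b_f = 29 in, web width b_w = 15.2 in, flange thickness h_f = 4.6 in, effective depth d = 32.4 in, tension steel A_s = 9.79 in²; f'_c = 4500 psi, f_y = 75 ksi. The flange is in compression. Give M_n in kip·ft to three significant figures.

M_n ≈ 1760 kip·ft

Tension: T = A_s f_y = 9.79 × 75 = 734.25 kips.
Try a within the flange: a = T/(0.85 f'_c b_f) = 734.25/(0.85 × 4.5 × 29) = 6.619 in.
a = 6.619 > h_f = 4.6 in: the block extends into the web. Split into flange-overhang and web parts.
C_f = 0.85 f'_c (b_f − b_w) h_f = 0.85 × 4.5 × (29 − 15.2) × 4.6 = 242.8 kips.
Remaining web compression depth: a_w = (T − C_f)/(0.85 f'_c b_w) = (734.25 − 242.8)/(0.85 × 4.5 × 15.2) = 8.453 in.
M_n = C_f(d − h_f/2) + (T − C_f)(d − a_w/2) = 242.8 × (32.4 − 2.3) + 491.45 × (32.4 − 4.2265) = 7308.3 + 13845.9 = 21154.2 kip·in.
M_n = 21154.2/12 = 1762.85 kip·ft.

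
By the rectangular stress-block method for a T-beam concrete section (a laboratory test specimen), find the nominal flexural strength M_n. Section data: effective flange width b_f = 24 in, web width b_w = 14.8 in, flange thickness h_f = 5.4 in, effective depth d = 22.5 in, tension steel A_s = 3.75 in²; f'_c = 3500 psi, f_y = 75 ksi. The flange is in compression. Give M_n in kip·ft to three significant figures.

Tension: T = A_s f_y = 3.75 × 75 = 281.25 kips.
Try a within the flange: a = T/(0.85 f'_c b_f) = 281.25/(0.85 × 3.5 × 24) = 3.939 in.
Since a = 3.939 ≤ h_f = 5.4 in, the stress block lies entirely in the flange; analyse as a rectangular beam of width b_f.
M_n = T(d − a/2) = 281.25 × (22.5 − 1.9695) = 5774.2 kip·in.
M_n = 5774.2/12 = 481.18 kip·ft.

M_n ≈ 481 kip·ft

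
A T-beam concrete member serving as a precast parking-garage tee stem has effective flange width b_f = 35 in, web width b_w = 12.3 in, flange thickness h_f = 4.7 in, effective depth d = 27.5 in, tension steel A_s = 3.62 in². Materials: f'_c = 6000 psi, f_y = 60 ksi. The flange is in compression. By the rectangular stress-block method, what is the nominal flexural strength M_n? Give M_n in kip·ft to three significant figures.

M_n ≈ 487 kip·ft

Tension: T = A_s f_y = 3.62 × 60 = 217.2 kips.
Try a within the flange: a = T/(0.85 f'_c b_f) = 217.2/(0.85 × 6 × 35) = 1.217 in.
Since a = 1.217 ≤ h_f = 4.7 in, the stress block lies entirely in the flange; analyse as a rectangular beam of width b_f.
M_n = T(d − a/2) = 217.2 × (27.5 − 0.6085) = 5840.8 kip·in.
M_n = 5840.8/12 = 486.73 kip·ft.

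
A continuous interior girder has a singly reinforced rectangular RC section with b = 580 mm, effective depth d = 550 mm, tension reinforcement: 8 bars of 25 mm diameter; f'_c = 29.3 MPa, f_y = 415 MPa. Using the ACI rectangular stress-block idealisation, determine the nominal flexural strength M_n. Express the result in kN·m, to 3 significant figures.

A_s = 8 × 491 = 3928 mm².
T = A_s f_y = 3928 × 415 = 1630120 N = 1630.12 kN.
From C = T: a = T/(0.85 f'_c b) = 1630120/(0.85 × 29.3 × 580) = 112.85 mm.
M_n = T(d − a/2) = 1630.12 kN × (550 − 56.425) mm = 804.59 kN·m.

M_n ≈ 805 kN·m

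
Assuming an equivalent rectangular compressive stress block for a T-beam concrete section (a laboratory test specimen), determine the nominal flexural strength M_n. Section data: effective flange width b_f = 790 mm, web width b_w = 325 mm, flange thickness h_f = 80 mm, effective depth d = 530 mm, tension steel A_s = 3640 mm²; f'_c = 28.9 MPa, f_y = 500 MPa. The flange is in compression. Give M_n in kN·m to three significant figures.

Tension: T = A_s f_y = 3640 × 500 = 1820000 N.
Try a within the flange: a = T/(0.85 f'_c b_f) = 1820000/(0.85 × 28.9 × 790) = 93.78 mm.
a = 93.78 > h_f = 80 mm: the block extends into the web. Split into flange-overhang and web parts.
C_f = 0.85 f'_c (b_f − b_w) h_f = 0.85 × 28.9 × (790 − 325) × 80 = 913818 N.
Remaining web compression depth: a_w = (T − C_f)/(0.85 f'_c b_w) = (1820000 − 913818)/(0.85 × 28.9 × 325) = 113.51 mm.
M_n = C_f(d − h_f/2) + (T − C_f)(d − a_w/2) = 913818 × (530 − 40) + 906182 × (530 − 56.755) = 447.77 + 428.85 = 876.62 × 10⁶ N·mm.
M_n = 876.62 kN·m.

M_n ≈ 877 kN·m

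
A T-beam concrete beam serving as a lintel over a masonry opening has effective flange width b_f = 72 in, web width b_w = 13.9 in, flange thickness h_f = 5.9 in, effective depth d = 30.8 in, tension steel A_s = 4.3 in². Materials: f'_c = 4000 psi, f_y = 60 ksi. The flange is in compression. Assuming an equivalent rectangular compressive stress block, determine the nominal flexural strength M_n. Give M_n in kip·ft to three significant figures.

M_n ≈ 651 kip·ft

Tension: T = A_s f_y = 4.3 × 60 = 258 kips.
Try a within the flange: a = T/(0.85 f'_c b_f) = 258/(0.85 × 4 × 72) = 1.054 in.
Since a = 1.054 ≤ h_f = 5.9 in, the stress block lies entirely in the flange; analyse as a rectangular beam of width b_f.
M_n = T(d − a/2) = 258 × (30.8 − 0.527) = 7810.4 kip·in.
M_n = 7810.4/12 = 650.87 kip·ft.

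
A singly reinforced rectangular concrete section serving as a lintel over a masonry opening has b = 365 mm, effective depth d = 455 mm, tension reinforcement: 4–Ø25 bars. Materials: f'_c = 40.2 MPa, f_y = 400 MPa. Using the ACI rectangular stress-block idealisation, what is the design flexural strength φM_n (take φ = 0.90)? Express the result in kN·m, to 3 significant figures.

A_s = 4 × 491 = 1964 mm².
T = A_s f_y = 1964 × 400 = 785600 N = 785.6 kN.
From C = T: a = T/(0.85 f'_c b) = 785600/(0.85 × 40.2 × 365) = 62.99 mm.
M_n = T(d − a/2) = 785.6 kN × (455 − 31.495) mm = 332.71 kN·m.
φM_n = 0.90 × 332.71 = 299.44 kN·m.

φM_n ≈ 299 kN·m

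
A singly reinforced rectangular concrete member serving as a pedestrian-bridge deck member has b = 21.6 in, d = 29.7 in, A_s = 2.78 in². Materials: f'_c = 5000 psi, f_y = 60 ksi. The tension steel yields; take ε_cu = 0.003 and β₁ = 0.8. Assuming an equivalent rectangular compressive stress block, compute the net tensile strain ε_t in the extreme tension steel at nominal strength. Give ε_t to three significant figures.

a = A_s f_y/(0.85 f'_c b) = 1.817 in.
β₁ = 0.8, so c = a/β₁ = 1.817/0.8 = 2.271 in.
From the linear strain diagram with ε_cu = 0.003: ε_t = 0.003 (d − c)/c = 0.003 × (29.7 − 2.271)/2.271 = 0.0362.
Since ε_t ≥ 0.005, the section is tension-controlled.

ε_t ≈ 0.0362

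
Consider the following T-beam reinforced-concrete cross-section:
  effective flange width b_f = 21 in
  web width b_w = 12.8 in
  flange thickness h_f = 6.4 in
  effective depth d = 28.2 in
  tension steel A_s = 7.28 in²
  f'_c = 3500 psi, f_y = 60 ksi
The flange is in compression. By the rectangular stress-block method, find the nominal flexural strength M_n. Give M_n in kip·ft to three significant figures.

M_n ≈ 899 kip·ft

Tension: T = A_s f_y = 7.28 × 60 = 436.8 kips.
Try a within the flange: a = T/(0.85 f'_c b_f) = 436.8/(0.85 × 3.5 × 21) = 6.992 in.
a = 6.992 > h_f = 6.4 in: the block extends into the web. Split into flange-overhang and web parts.
C_f = 0.85 f'_c (b_f − b_w) h_f = 0.85 × 3.5 × (21 − 12.8) × 6.4 = 156.1 kips.
Remaining web compression depth: a_w = (T − C_f)/(0.85 f'_c b_w) = (436.8 − 156.1)/(0.85 × 3.5 × 12.8) = 7.371 in.
M_n = C_f(d − h_f/2) + (T − C_f)(d − a_w/2) = 156.1 × (28.2 − 3.2) + 280.7 × (28.2 − 3.6855) = 3902.5 + 6881.2 = 10783.7 kip·in.
M_n = 10783.7/12 = 898.64 kip·ft.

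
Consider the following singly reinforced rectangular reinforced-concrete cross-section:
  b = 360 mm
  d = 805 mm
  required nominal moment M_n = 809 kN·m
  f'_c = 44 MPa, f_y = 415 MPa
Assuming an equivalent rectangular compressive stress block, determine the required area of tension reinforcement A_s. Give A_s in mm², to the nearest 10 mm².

A_s ≈ 2550 mm²

With M_n = 0.85 f'_c a b (d − a/2), solve the quadratic for a:
a = d − √(d² − 2M_n/(0.85 f'_c b)) = 805 − √(805² − 2 × 809×10⁶/(0.85 × 44 × 360)) = 78.47 mm.
A_s = 0.85 f'_c a b / f_y = 0.85 × 44 × 78.47 × 360 / 415 = 2545.8 mm².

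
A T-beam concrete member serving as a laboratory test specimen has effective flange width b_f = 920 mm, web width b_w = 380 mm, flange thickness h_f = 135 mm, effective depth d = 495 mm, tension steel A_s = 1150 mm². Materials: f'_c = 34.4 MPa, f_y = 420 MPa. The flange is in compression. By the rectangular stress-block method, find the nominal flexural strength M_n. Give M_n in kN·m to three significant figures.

M_n ≈ 235 kN·m

Tension: T = A_s f_y = 1150 × 420 = 483000 N.
Try a within the flange: a = T/(0.85 f'_c b_f) = 483000/(0.85 × 34.4 × 920) = 17.95 mm.
Since a = 17.95 ≤ h_f = 135 mm, the stress block lies entirely in the flange; analyse as a rectangular beam of width b_f.
M_n = T(d − a/2) = 483000 × (495 − 8.975) = 234.75 × 10⁶ N·mm.
M_n = 234.75 kN·m.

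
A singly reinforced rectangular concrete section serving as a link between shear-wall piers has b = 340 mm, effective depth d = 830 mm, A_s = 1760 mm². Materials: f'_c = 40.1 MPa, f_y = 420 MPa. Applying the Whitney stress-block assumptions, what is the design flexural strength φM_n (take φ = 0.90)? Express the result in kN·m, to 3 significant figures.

φM_n ≈ 531 kN·m

T = A_s f_y = 1760 × 420 = 739200 N = 739.2 kN.
From C = T: a = T/(0.85 f'_c b) = 739200/(0.85 × 40.1 × 340) = 63.79 mm.
M_n = T(d − a/2) = 739.2 kN × (830 − 31.895) mm = 589.96 kN·m.
φM_n = 0.90 × 589.96 = 530.96 kN·m.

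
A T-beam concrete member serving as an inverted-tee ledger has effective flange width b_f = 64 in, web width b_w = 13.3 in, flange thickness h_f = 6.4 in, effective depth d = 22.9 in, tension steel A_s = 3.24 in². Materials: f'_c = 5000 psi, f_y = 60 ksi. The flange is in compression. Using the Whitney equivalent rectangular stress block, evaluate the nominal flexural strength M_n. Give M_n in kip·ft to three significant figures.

Tension: T = A_s f_y = 3.24 × 60 = 194.4 kips.
Try a within the flange: a = T/(0.85 f'_c b_f) = 194.4/(0.85 × 5 × 64) = 0.715 in.
Since a = 0.715 ≤ h_f = 6.4 in, the stress block lies entirely in the flange; analyse as a rectangular beam of width b_f.
M_n = T(d − a/2) = 194.4 × (22.9 − 0.3575) = 4382.3 kip·in.
M_n = 4382.3/12 = 365.19 kip·ft.

M_n ≈ 365 kip·ft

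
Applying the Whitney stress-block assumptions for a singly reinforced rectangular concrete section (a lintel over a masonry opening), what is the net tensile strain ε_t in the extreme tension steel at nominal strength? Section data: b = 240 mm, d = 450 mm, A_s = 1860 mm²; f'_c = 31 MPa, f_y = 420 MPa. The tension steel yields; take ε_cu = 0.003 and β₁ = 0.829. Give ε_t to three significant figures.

ε_t ≈ 0.00606

a = A_s f_y/(0.85 f'_c b) = 123.53 mm.
β₁ = 0.829, so c = a/β₁ = 123.53/0.829 = 149.01 mm.
From the linear strain diagram with ε_cu = 0.003: ε_t = 0.003 (d − c)/c = 0.003 × (450 − 149.01)/149.01 = 0.00606.
Since ε_t ≥ 0.005, the section is tension-controlled.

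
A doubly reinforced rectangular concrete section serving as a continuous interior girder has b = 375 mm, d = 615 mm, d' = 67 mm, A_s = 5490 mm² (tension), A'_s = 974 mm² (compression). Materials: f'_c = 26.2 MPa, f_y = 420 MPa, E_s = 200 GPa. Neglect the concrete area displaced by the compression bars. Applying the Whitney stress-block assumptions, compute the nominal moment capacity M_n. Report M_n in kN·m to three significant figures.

Assume both tension and compression steel yield.
Net tension couple steel: A_s − A'_s = 4516 mm².
a = (A_s − A'_s) f_y / (0.85 f'_c b) = 1896720/(0.85 × 26.2 × 375) = 227.12 mm.
c = a/β₁ = 227.12/0.85 = 267.20 mm; ε'_s = 0.003(c − d')/c = 0.0022 ≥ f_y/E_s = 0.0021, so compression steel does yield.
M_n = (A_s − A'_s) f_y (d − a/2) + A'_s f_y (d − d') = [1896720 × (615 − 113.56) + 409080 × (615 − 67)] × 10⁻⁶ = 951.09 + 224.18 = 1175.27 kN·m.

M_n ≈ 1180 kN·m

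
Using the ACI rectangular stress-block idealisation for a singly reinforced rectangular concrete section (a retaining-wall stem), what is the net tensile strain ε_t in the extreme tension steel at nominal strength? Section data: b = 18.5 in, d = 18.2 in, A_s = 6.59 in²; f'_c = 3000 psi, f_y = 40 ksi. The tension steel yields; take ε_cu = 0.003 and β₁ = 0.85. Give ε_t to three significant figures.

ε_t ≈ 0.00531

a = A_s f_y/(0.85 f'_c b) = 5.588 in.
β₁ = 0.85, so c = a/β₁ = 5.588/0.85 = 6.574 in.
From the linear strain diagram with ε_cu = 0.003: ε_t = 0.003 (d − c)/c = 0.003 × (18.2 − 6.574)/6.574 = 0.00531.
Since ε_t ≥ 0.005, the section is tension-controlled.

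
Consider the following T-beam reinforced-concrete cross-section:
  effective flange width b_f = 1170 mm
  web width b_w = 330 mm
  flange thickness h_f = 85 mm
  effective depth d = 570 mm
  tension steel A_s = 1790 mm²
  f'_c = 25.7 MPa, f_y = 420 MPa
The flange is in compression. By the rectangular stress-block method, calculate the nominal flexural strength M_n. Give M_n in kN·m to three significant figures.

Tension: T = A_s f_y = 1790 × 420 = 751800 N.
Try a within the flange: a = T/(0.85 f'_c b_f) = 751800/(0.85 × 25.7 × 1170) = 29.41 mm.
Since a = 29.41 ≤ h_f = 85 mm, the stress block lies entirely in the flange; analyse as a rectangular beam of width b_f.
M_n = T(d − a/2) = 751800 × (570 − 14.705) = 417.47 × 10⁶ N·mm.
M_n = 417.47 kN·m.

M_n ≈ 417 kN·m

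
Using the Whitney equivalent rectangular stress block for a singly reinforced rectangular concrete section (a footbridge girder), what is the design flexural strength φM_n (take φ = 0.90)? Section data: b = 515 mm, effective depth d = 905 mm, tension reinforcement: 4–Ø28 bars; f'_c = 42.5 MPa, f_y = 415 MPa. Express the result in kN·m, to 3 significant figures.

A_s = 4 × 616 = 2464 mm².
T = A_s f_y = 2464 × 415 = 1022560 N = 1022.56 kN.
From C = T: a = T/(0.85 f'_c b) = 1022560/(0.85 × 42.5 × 515) = 54.96 mm.
M_n = T(d − a/2) = 1022.56 kN × (905 − 27.48) mm = 897.32 kN·m.
φM_n = 0.90 × 897.32 = 807.59 kN·m.

φM_n ≈ 808 kN·m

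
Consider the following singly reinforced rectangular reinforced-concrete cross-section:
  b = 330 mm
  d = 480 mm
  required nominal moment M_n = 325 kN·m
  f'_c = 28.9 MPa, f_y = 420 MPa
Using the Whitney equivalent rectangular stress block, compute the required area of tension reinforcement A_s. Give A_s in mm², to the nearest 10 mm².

A_s ≈ 1780 mm²

With M_n = 0.85 f'_c a b (d − a/2), solve the quadratic for a:
a = d − √(d² − 2M_n/(0.85 f'_c b)) = 480 − √(480² − 2 × 325×10⁶/(0.85 × 28.9 × 330)) = 92.42 mm.
A_s = 0.85 f'_c a b / f_y = 0.85 × 28.9 × 92.42 × 330 / 420 = 1783.8 mm².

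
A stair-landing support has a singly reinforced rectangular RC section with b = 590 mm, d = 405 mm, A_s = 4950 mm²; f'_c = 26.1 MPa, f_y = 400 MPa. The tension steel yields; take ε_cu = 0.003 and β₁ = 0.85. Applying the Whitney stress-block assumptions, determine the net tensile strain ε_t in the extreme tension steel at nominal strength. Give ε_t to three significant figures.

a = A_s f_y/(0.85 f'_c b) = 151.27 mm.
β₁ = 0.85, so c = a/β₁ = 151.27/0.85 = 177.96 mm.
From the linear strain diagram with ε_cu = 0.003: ε_t = 0.003 (d − c)/c = 0.003 × (405 − 177.96)/177.96 = 0.00383.
ε_t < 0.004 — the section is over-reinforced for flexure under ACI limits.

ε_t ≈ 0.00383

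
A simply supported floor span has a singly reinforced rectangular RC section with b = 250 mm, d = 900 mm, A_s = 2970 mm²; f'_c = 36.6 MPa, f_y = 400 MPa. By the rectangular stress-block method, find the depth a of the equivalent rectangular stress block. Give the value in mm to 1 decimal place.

a ≈ 152.7 mm

T = A_s f_y = 2970 × 400 = 1188000 N = 1188 kN.
Setting C = 0.85 f'_c a b equal to T: a = 1188000/(0.85 × 36.6 × 250) = 152.7 mm.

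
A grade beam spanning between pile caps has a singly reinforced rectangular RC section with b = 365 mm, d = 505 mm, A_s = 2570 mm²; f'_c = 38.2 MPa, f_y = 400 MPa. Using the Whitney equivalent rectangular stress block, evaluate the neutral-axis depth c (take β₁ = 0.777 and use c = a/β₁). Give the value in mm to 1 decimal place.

c ≈ 111.6 mm

T = A_s f_y = 2570 × 400 = 1028000 N = 1028 kN.
Setting C = 0.85 f'_c a b equal to T: a = 1028000/(0.85 × 38.2 × 365) = 86.740 mm.
With β₁ = 0.777, c = a/β₁ = 86.740/0.777 = 111.6 mm.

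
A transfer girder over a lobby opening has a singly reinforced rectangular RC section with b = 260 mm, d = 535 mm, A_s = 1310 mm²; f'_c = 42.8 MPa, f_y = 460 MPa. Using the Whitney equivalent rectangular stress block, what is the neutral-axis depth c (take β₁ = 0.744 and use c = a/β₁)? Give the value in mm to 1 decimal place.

c ≈ 85.6 mm

T = A_s f_y = 1310 × 460 = 602600 N = 602.6 kN.
Setting C = 0.85 f'_c a b equal to T: a = 602600/(0.85 × 42.8 × 260) = 63.708 mm.
With β₁ = 0.744, c = a/β₁ = 63.708/0.744 = 85.6 mm.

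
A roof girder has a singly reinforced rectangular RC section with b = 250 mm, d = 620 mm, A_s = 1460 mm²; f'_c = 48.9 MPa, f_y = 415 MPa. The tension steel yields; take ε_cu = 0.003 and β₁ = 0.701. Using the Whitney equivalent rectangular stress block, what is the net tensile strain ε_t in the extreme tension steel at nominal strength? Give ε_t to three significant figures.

a = A_s f_y/(0.85 f'_c b) = 58.31 mm.
β₁ = 0.701, so c = a/β₁ = 58.31/0.701 = 83.18 mm.
From the linear strain diagram with ε_cu = 0.003: ε_t = 0.003 (d − c)/c = 0.003 × (620 − 83.18)/83.18 = 0.0194.
Since ε_t ≥ 0.005, the section is tension-controlled.

ε_t ≈ 0.0194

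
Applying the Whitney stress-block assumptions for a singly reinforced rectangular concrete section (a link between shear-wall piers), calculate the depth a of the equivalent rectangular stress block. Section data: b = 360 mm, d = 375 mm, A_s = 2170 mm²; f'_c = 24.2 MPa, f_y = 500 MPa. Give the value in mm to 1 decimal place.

a ≈ 146.5 mm

T = A_s f_y = 2170 × 500 = 1085000 N = 1085 kN.
Setting C = 0.85 f'_c a b equal to T: a = 1085000/(0.85 × 24.2 × 360) = 146.5 mm.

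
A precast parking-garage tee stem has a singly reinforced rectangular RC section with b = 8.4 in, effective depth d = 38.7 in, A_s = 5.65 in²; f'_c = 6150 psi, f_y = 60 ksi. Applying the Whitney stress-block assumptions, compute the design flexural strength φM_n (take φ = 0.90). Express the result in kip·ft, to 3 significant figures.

φM_n ≈ 886 kip·ft

T = A_s f_y = 5.65 × 60 = 339 kips.
a = T/(0.85 f'_c b) = 339/(0.85 × 6.15 × 8.4) = 7.720 in.
M_n = T(d − a/2) = 339 × (38.7 − 3.86) = 11810.8 kip·in = 11810.8/12 = 984.23 kip·ft.
φM_n = 0.90 × 984.23 = 885.81 kip·ft.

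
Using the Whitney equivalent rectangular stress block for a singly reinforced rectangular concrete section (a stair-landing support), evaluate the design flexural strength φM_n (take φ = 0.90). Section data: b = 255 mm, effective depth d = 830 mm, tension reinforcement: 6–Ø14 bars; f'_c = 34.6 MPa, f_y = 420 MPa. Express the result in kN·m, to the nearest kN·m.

A_s = 6 × 154 = 924 mm².
T = A_s f_y = 924 × 420 = 388080 N = 388.08 kN.
From C = T: a = T/(0.85 f'_c b) = 388080/(0.85 × 34.6 × 255) = 51.75 mm.
M_n = T(d − a/2) = 388.08 kN × (830 − 25.875) mm = 312.06 kN·m.
φM_n = 0.90 × 312.06 = 280.85 kN·m.

φM_n ≈ 281 kN·m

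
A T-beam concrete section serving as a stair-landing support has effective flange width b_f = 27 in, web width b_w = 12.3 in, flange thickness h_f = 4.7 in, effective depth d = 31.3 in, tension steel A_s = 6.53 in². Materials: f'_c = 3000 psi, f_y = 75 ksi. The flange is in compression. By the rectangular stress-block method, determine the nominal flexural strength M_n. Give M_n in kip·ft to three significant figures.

Tension: T = A_s f_y = 6.53 × 75 = 489.75 kips.
Try a within the flange: a = T/(0.85 f'_c b_f) = 489.75/(0.85 × 3 × 27) = 7.113 in.
a = 7.113 > h_f = 4.7 in: the block extends into the web. Split into flange-overhang and web parts.
C_f = 0.85 f'_c (b_f − b_w) h_f = 0.85 × 3 × (27 − 12.3) × 4.7 = 176.2 kips.
Remaining web compression depth: a_w = (T − C_f)/(0.85 f'_c b_w) = (489.75 − 176.2)/(0.85 × 3 × 12.3) = 9.997 in.
M_n = C_f(d − h_f/2) + (T − C_f)(d − a_w/2) = 176.2 × (31.3 − 2.35) + 313.55 × (31.3 − 4.9985) = 5101.0 + 8246.8 = 13347.8 kip·in.
M_n = 13347.8/12 = 1112.32 kip·ft.

M_n ≈ 1110 kip·ft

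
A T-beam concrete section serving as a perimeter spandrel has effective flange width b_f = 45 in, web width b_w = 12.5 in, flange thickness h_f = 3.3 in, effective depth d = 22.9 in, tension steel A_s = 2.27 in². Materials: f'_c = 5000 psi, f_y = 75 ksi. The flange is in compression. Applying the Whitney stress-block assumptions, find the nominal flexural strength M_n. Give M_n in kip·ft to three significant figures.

Tension: T = A_s f_y = 2.27 × 75 = 170.25 kips.
Try a within the flange: a = T/(0.85 f'_c b_f) = 170.25/(0.85 × 5 × 45) = 0.890 in.
Since a = 0.890 ≤ h_f = 3.3 in, the stress block lies entirely in the flange; analyse as a rectangular beam of width b_f.
M_n = T(d − a/2) = 170.25 × (22.9 − 0.445) = 3823.0 kip·in.
M_n = 3823.0/12 = 318.58 kip·ft.

M_n ≈ 319 kip·ft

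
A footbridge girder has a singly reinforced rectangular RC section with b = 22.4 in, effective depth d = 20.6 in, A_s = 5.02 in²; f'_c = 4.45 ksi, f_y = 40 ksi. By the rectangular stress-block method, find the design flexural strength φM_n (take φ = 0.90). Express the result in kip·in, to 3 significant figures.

T = A_s f_y = 5.02 × 40 = 200.8 kips.
a = T/(0.85 f'_c b) = 200.8/(0.85 × 4.45 × 22.4) = 2.370 in.
M_n = T(d − a/2) = 200.8 × (20.6 − 1.185) = 3898.5 kip·in.
φM_n = 0.90 × 3898.5 = 3508.7 kip·in.

φM_n ≈ 3510 kip·in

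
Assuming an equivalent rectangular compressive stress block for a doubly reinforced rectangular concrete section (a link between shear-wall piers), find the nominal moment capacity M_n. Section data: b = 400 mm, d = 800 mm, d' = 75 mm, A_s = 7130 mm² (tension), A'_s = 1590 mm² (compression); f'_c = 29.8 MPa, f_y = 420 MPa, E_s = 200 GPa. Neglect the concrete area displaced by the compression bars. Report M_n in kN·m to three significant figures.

M_n ≈ 2080 kN·m

Assume both tension and compression steel yield.
Net tension couple steel: A_s − A'_s = 5540 mm².
a = (A_s − A'_s) f_y / (0.85 f'_c b) = 2326800/(0.85 × 29.8 × 400) = 229.65 mm.
c = a/β₁ = 229.65/0.837 = 274.37 mm; ε'_s = 0.003(c − d')/c = 0.0022 ≥ f_y/E_s = 0.0021, so compression steel does yield.
M_n = (A_s − A'_s) f_y (d − a/2) + A'_s f_y (d − d') = [2326800 × (800 − 114.825) + 667800 × (800 − 75)] × 10⁻⁶ = 1594.27 + 484.16 = 2078.43 kN·m.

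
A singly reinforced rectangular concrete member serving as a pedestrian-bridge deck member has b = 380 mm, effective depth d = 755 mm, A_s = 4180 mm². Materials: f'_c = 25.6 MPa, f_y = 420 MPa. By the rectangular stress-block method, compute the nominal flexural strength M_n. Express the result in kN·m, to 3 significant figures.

T = A_s f_y = 4180 × 420 = 1755600 N = 1755.6 kN.
From C = T: a = T/(0.85 f'_c b) = 1755600/(0.85 × 25.6 × 380) = 212.32 mm.
M_n = T(d − a/2) = 1755.6 kN × (755 − 106.16) mm = 1139.10 kN·m.

M_n ≈ 1140 kN·m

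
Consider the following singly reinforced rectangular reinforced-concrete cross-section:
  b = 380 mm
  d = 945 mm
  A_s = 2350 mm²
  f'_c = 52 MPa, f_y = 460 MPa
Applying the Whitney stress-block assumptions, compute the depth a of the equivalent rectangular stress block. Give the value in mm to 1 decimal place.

a ≈ 64.4 mm

T = A_s f_y = 2350 × 460 = 1081000 N = 1081 kN.
Setting C = 0.85 f'_c a b equal to T: a = 1081000/(0.85 × 52 × 380) = 64.4 mm.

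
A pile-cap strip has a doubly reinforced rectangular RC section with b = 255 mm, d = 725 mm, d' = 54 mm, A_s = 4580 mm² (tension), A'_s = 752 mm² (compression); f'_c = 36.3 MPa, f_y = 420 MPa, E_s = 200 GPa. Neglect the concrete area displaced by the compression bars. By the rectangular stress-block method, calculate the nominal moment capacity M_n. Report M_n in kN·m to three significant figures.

M_n ≈ 1210 kN·m

Assume both tension and compression steel yield.
Net tension couple steel: A_s − A'_s = 3828 mm².
a = (A_s − A'_s) f_y / (0.85 f'_c b) = 1607760/(0.85 × 36.3 × 255) = 204.34 mm.
c = a/β₁ = 204.34/0.791 = 258.33 mm; ε'_s = 0.003(c − d')/c = 0.0024 ≥ f_y/E_s = 0.0021, so compression steel does yield.
M_n = (A_s − A'_s) f_y (d − a/2) + A'_s f_y (d − d') = [1607760 × (725 − 102.17) + 315840 × (725 − 54)] × 10⁻⁶ = 1001.36 + 211.93 = 1213.29 kN·m.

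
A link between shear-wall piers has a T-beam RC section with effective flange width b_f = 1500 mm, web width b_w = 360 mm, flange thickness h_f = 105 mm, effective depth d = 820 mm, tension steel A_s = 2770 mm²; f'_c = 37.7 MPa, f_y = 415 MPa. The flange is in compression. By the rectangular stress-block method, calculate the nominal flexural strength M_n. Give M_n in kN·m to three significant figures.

Tension: T = A_s f_y = 2770 × 415 = 1149550 N.
Try a within the flange: a = T/(0.85 f'_c b_f) = 1149550/(0.85 × 37.7 × 1500) = 23.92 mm.
Since a = 23.92 ≤ h_f = 105 mm, the stress block lies entirely in the flange; analyse as a rectangular beam of width b_f.
M_n = T(d − a/2) = 1149550 × (820 − 11.96) = 928.88 × 10⁶ N·mm.
M_n = 928.88 kN·m.

M_n ≈ 929 kN·m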